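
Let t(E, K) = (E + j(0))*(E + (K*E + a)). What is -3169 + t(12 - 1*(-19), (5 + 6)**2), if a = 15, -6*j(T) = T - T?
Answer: 114538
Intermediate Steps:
j(T) = 0 (j(T) = -(T - T)/6 = -1/6*0 = 0)
t(E, K) = E*(15 + E + E*K) (t(E, K) = (E + 0)*(E + (K*E + 15)) = E*(E + (E*K + 15)) = E*(E + (15 + E*K)) = E*(15 + E + E*K))
-3169 + t(12 - 1*(-19), (5 + 6)**2) = -3169 + (12 - 1*(-19))*(15 + (12 - 1*(-19)) + (12 - 1*(-19))*(5 + 6)**2) = -3169 + (12 + 19)*(15 + (12 + 19) + (12 + 19)*11**2) = -3169 + 31*(15 + 31 + 31*121) = -3169 + 31*(15 + 31 + 3751) = -3169 + 31*3797 = -3169 + 117707 = 114538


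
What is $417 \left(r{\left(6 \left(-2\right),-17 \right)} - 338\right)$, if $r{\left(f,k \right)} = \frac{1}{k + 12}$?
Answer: $- \frac{705147}{5} \approx -1.4103 \cdot 10^{5}$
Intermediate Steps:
$r{\left(f,k \right)} = \frac{1}{12 + k}$
$417 \left(r{\left(6 \left(-2\right),-17 \right)} - 338\right) = 417 \left(\frac{1}{12 - 17} - 338\right) = 417 \left(\frac{1}{-5} - 338\right) = 417 \left(- \frac{1}{5} - 338\right) = 417 \left(- \frac{1691}{5}\right) = - \frac{705147}{5}$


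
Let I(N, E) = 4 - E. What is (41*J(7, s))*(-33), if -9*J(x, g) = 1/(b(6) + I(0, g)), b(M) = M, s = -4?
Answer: 451/42 ≈ 10.738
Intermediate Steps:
J(x, g) = -1/(9*(10 - g)) (J(x, g) = -1/(9*(6 + (4 - g))) = -1/(9*(10 - g)))
(41*J(7, s))*(-33) = (41*(1/(9*(-10 - 4))))*(-33) = (41*((1/9)/(-14)))*(-33) = (41*((1/9)*(-1/14)))*(-33) = (41*(-1/126))*(-33) = -41/126*(-33) = 451/42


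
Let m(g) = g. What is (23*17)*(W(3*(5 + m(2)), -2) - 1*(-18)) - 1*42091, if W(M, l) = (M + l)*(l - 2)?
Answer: -64769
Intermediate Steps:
W(M, l) = (-2 + l)*(M + l) (W(M, l) = (M + l)*(-2 + l) = (-2 + l)*(M + l))
(23*17)*(W(3*(5 + m(2)), -2) - 1*(-18)) - 1*42091 = (23*17)*(((-2)² - 6*(5 + 2) - 2*(-2) + (3*(5 + 2))*(-2)) - 1*(-18)) - 1*42091 = 391*((4 - 6*7 + 4 + (3*7)*(-2)) + 18) - 42091 = 391*((4 - 2*21 + 4 + 21*(-2)) + 18) - 42091 = 391*((4 - 42 + 4 - 42) + 18) - 42091 = 391*(-76 + 18) - 42091 = 391*(-58) - 42091 = -22678 - 42091 = -64769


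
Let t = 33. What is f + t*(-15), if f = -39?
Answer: -534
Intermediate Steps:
f + t*(-15) = -39 + 33*(-15) = -39 - 495 = -534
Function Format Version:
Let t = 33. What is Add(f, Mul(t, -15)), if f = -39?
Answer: -534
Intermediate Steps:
Add(f, Mul(t, -15)) = Add(-39, Mul(33, -15)) = Add(-39, -495) = -534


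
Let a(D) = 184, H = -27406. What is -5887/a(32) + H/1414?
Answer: -6683461/130088 ≈ -51.376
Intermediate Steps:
-5887/a(32) + H/1414 = -5887/184 - 27406/1414 = -5887*1/184 - 27406*1/1414 = -5887/184 - 13703/707 = -6683461/130088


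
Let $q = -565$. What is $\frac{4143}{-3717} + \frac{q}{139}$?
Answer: $- \frac{891994}{172221} \approx -5.1794$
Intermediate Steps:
$\frac{4143}{-3717} + \frac{q}{139} = \frac{4143}{-3717} - \frac{565}{139} = 4143 \left(- \frac{1}{3717}\right) - \frac{565}{139} = - \frac{1381}{1239} - \frac{565}{139} = - \frac{891994}{172221}$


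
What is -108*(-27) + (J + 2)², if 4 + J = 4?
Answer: 2920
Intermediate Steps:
J = 0 (J = -4 + 4 = 0)
-108*(-27) + (J + 2)² = -108*(-27) + (0 + 2)² = 2916 + 2² = 2916 + 4 = 2920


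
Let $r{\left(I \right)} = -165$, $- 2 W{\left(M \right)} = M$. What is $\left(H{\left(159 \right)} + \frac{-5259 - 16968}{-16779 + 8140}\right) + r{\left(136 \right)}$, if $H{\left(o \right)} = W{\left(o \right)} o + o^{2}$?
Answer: $\frac{215596143}{17278} \approx 12478.0$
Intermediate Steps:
$W{\left(M \right)} = - \frac{M}{2}$
$H{\left(o \right)} = \frac{o^{2}}{2}$ ($H{\left(o \right)} = - \frac{o}{2} o + o^{2} = - \frac{o^{2}}{2} + o^{2} = \frac{o^{2}}{2}$)
$\left(H{\left(159 \right)} + \frac{-5259 - 16968}{-16779 + 8140}\right) + r{\left(136 \right)} = \left(\frac{159^{2}}{2} + \frac{-5259 - 16968}{-16779 + 8140}\right) - 165 = \left(\frac{1}{2} \cdot 25281 - \frac{22227}{-8639}\right) - 165 = \left(\frac{25281}{2} - - \frac{22227}{8639}\right) - 165 = \left(\frac{25281}{2} + \frac{22227}{8639}\right) - 165 = \frac{218447013}{17278} - 165 = \frac{215596143}{17278}$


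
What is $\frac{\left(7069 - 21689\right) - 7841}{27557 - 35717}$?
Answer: $\frac{7487}{2720} \approx 2.7526$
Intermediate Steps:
$\frac{\left(7069 - 21689\right) - 7841}{27557 - 35717} = \frac{-14620 - 7841}{-8160} = \left(-22461\right) \left(- \frac{1}{8160}\right) = \frac{7487}{2720}$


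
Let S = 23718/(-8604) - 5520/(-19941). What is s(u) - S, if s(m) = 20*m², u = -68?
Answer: 38327144177/414426 ≈ 92483.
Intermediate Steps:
S = -1027697/414426 (S = 23718*(-1/8604) - 5520*(-1/19941) = -3953/1434 + 80/289 = -1027697/414426 ≈ -2.4798)
s(u) - S = 20*(-68)² - 1*(-1027697/414426) = 20*4624 + 1027697/414426 = 92480 + 1027697/414426 = 38327144177/414426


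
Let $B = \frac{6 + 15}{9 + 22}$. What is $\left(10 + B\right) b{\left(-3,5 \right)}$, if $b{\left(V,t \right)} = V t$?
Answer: $- \frac{4965}{31} \approx -160.16$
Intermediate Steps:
$B = \frac{21}{31} \approx 0.67742$
$\left(10 + B\right) b{\left(-3,5 \right)} = \left(10 + \frac{21}{31}\right) \left(\left(-3\right) 5\right) = \frac{331}{31} \left(-15\right) = - \frac{4965}{31}$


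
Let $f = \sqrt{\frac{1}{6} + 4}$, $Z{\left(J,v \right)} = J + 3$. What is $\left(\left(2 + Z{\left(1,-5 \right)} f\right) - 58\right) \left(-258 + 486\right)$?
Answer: $-12768 + 760 \sqrt{6} \approx -10906.0$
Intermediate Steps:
$Z{\left(J,v \right)} = 3 + J$
$f = \frac{5 \sqrt{6}}{6}$ ($f = \sqrt{\frac{1}{6} + 4} = \sqrt{\frac{25}{6}} = \frac{5 \sqrt{6}}{6} \approx 2.0412$)
$\left(\left(2 + Z{\left(1,-5 \right)} f\right) - 58\right) \left(-258 + 486\right) = \left(\left(2 + \left(3 + 1\right) \frac{5 \sqrt{6}}{6}\right) - 58\right) \left(-258 + 486\right) = \left(\left(2 + 4 \frac{5 \sqrt{6}}{6}\right) - 58\right) 228 = \left(\left(2 + \frac{10 \sqrt{6}}{3}\right) - 58\right) 228 = \left(-56 + \frac{10 \sqrt{6}}{3}\right) 228 = -12768 + 760 \sqrt{6}$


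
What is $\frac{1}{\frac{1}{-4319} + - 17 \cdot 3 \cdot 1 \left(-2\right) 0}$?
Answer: $-4319$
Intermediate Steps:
$\frac{1}{\frac{1}{-4319} + - 17 \cdot 3 \cdot 1 \left(-2\right) 0} = \frac{1}{- \frac{1}{4319} + - 17 \cdot 3 \left(-2\right) 0} = \frac{1}{- \frac{1}{4319} + \left(-17\right) \left(-6\right) 0} = \frac{1}{- \frac{1}{4319} + 102 \cdot 0} = \frac{1}{- \frac{1}{4319} + 0} = \frac{1}{- \frac{1}{4319}} = -4319$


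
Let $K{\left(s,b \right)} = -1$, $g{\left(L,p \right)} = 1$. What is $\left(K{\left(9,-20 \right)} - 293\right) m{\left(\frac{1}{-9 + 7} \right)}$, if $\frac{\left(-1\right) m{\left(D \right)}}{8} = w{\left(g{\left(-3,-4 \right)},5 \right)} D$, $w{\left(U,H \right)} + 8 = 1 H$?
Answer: $3528$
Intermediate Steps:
$w{\left(U,H \right)} = -8 + H$ ($w{\left(U,H \right)} = -8 + 1 H = -8 + H$)
$m{\left(D \right)} = 24 D$ ($m{\left(D \right)} = - 8 \left(-8 + 5\right) D = - 8 \left(- 3 D\right) = 24 D$)
$\left(K{\left(9,-20 \right)} - 293\right) m{\left(\frac{1}{-9 + 7} \right)} = \left(-1 - 293\right) \frac{24}{-9 + 7} = - 294 \frac{24}{-2} = - 294 \cdot 24 \left(- \frac{1}{2}\right) = \left(-294\right) \left(-12\right) = 3528$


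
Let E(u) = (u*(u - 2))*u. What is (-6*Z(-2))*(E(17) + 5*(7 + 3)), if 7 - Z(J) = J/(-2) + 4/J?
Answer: -210480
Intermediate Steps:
E(u) = u²*(-2 + u) (E(u) = (u*(-2 + u))*u = u²*(-2 + u))
Z(J) = 7 + J/2 - 4/J (Z(J) = 7 - (J/(-2) + 4/J) = 7 - (J*(-½) + 4/J) = 7 - (-J/2 + 4/J) = 7 - (4/J - J/2) = 7 + (J/2 - 4/J) = 7 + J/2 - 4/J)
(-6*Z(-2))*(E(17) + 5*(7 + 3)) = (-6*(7 + (½)*(-2) - 4/(-2)))*(17²*(-2 + 17) + 5*(7 + 3)) = (-6*(7 - 1 - 4*(-½)))*(289*15 + 5*10) = (-6*(7 - 1 + 2))*(4335 + 50) = -6*8*4385 = -48*4385 = -210480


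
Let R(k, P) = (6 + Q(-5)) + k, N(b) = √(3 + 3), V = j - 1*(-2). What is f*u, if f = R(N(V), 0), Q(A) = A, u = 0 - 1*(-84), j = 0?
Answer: 84 + 84*√6 ≈ 289.76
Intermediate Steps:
V = 2 (V = 0 - 1*(-2) = 0 + 2 = 2)
u = 84 (u = 0 + 84 = 84)
N(b) = √6
R(k, P) = 1 + k (R(k, P) = (6 - 5) + k = 1 + k)
f = 1 + √6 ≈ 3.4495
f*u = (1 + √6)*84 = 84 + 84*√6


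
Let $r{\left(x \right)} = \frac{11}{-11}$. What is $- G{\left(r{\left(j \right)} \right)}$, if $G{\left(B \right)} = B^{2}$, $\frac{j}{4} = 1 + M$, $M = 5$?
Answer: $-1$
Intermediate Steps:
$j = 24$ ($j = 4 \left(1 + 5\right) = 4 \cdot 6 = 24$)
$r{\left(x \right)} = -1$ ($r{\left(x \right)} = 11 \left(- \frac{1}{11}\right) = -1$)
$- G{\left(r{\left(j \right)} \right)} = - \left(-1\right)^{2} = \left(-1\right) 1 = -1$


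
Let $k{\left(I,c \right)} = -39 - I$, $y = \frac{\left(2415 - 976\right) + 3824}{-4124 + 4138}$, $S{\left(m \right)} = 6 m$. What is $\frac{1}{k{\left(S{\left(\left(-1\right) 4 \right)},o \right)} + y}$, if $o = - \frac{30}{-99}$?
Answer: $\frac{14}{5053} \approx 0.0027706$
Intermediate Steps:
$o = \frac{10}{33}$ ($o = \left(-30\right) \left(- \frac{1}{99}\right) = \frac{10}{33} \approx 0.30303$)
$y = \frac{5263}{14}$ ($y = \frac{\left(2415 - 976\right) + 3824}{14} = \left(1439 + 3824\right) \frac{1}{14} = 5263 \cdot \frac{1}{14} = \frac{5263}{14} \approx 375.93$)
$\frac{1}{k{\left(S{\left(\left(-1\right) 4 \right)},o \right)} + y} = \frac{1}{\left(-39 - 6 \left(\left(-1\right) 4\right)\right) + \frac{5263}{14}} = \frac{1}{\left(-39 - 6 \left(-4\right)\right) + \frac{5263}{14}} = \frac{1}{\left(-39 - -24\right) + \frac{5263}{14}} = \frac{1}{\left(-39 + 24\right) + \frac{5263}{14}} = \frac{1}{-15 + \frac{5263}{14}} = \frac{1}{\frac{5053}{14}} = \frac{14}{5053}$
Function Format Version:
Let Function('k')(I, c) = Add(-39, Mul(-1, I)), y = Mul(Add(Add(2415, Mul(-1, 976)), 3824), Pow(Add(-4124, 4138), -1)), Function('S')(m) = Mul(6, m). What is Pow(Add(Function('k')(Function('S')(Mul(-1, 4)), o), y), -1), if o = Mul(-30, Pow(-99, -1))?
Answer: Rational(14, 5053) ≈ 0.0027706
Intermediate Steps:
o = Rational(10, 33) (o = Mul(-30, Rational(-1, 99)) = Rational(10, 33) ≈ 0.30303)
y = Rational(5263, 14) (y = Mul(Add(Add(2415, -976), 3824), Pow(14, -1)) = Mul(Add(1439, 3824), Rational(1, 14)) = Mul(5263, Rational(1, 14)) = Rational(5263, 14) ≈ 375.93)
Pow(Add(Function('k')(Function('S')(Mul(-1, 4)), o), y), -1) = Pow(Add(Add(-39, Mul(-1, Mul(6, Mul(-1, 4)))), Rational(5263, 14)), -1) = Pow(Add(Add(-39, Mul(-1, Mul(6, -4))), Rational(5263, 14)), -1) = Pow(Add(Add(-39, Mul(-1, -24)), Rational(5263, 14)), -1) = Pow(Add(Add(-39, 24), Rational(5263, 14)), -1) = Pow(Add(-15, Rational(5263, 14)), -1) = Pow(Rational(5053, 14), -1) = Rational(14, 5053)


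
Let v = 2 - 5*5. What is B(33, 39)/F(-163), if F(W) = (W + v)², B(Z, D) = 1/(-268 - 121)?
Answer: -1/13457844 ≈ -7.4306e-8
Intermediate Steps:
v = -23 (v = 2 - 25 = -23)
B(Z, D) = -1/389 (B(Z, D) = 1/(-389) = -1/389)
F(W) = (-23 + W)² (F(W) = (W - 23)² = (-23 + W)²)
B(33, 39)/F(-163) = -1/(389*(-23 - 163)²) = -1/(389*((-186)²)) = -1/389/34596 = -1/389*1/34596 = -1/13457844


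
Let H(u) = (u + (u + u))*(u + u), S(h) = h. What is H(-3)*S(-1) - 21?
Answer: -75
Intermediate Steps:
H(u) = 6*u**2 (H(u) = (u + 2*u)*(2*u) = (3*u)*(2*u) = 6*u**2)
H(-3)*S(-1) - 21 = (6*(-3)**2)*(-1) - 21 = (6*9)*(-1) - 21 = 54*(-1) - 21 = -54 - 21 = -75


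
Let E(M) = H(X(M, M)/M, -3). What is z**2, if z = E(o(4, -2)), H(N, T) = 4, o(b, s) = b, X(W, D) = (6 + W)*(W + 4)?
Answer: 16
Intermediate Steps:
X(W, D) = (4 + W)*(6 + W) (X(W, D) = (6 + W)*(4 + W) = (4 + W)*(6 + W))
E(M) = 4
z = 4
z**2 = 4**2 = 16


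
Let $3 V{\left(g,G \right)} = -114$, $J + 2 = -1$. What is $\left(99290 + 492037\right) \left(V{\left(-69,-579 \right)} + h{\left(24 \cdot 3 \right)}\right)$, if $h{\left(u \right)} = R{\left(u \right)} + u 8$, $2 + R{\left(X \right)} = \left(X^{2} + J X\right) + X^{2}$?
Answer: $6320102976$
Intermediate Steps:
$J = -3$ ($J = -2 - 1 = -3$)
$R{\left(X \right)} = -2 - 3 X + 2 X^{2}$ ($R{\left(X \right)} = -2 + \left(\left(X^{2} - 3 X\right) + X^{2}\right) = -2 + \left(- 3 X + 2 X^{2}\right) = -2 - 3 X + 2 X^{2}$)
$V{\left(g,G \right)} = -38$ ($V{\left(g,G \right)} = \frac{1}{3} \left(-114\right) = -38$)
$h{\left(u \right)} = -2 + 2 u^{2} + 5 u$ ($h{\left(u \right)} = \left(-2 - 3 u + 2 u^{2}\right) + u 8 = \left(-2 - 3 u + 2 u^{2}\right) + 8 u = -2 + 2 u^{2} + 5 u$)
$\left(99290 + 492037\right) \left(V{\left(-69,-579 \right)} + h{\left(24 \cdot 3 \right)}\right) = \left(99290 + 492037\right) \left(-38 + \left(-2 + 2 \left(24 \cdot 3\right)^{2} + 5 \cdot 24 \cdot 3\right)\right) = 591327 \left(-38 + \left(-2 + 2 \cdot 72^{2} + 5 \cdot 72\right)\right) = 591327 \left(-38 + \left(-2 + 2 \cdot 5184 + 360\right)\right) = 591327 \left(-38 + \left(-2 + 10368 + 360\right)\right) = 591327 \left(-38 + 10726\right) = 591327 \cdot 10688 = 6320102976$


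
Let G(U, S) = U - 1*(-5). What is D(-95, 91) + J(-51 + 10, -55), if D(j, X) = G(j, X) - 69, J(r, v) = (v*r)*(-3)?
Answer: -6924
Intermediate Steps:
G(U, S) = 5 + U (G(U, S) = U + 5 = 5 + U)
J(r, v) = -3*r*v (J(r, v) = (r*v)*(-3) = -3*r*v)
D(j, X) = -64 + j (D(j, X) = (5 + j) - 69 = -64 + j)
D(-95, 91) + J(-51 + 10, -55) = (-64 - 95) - 3*(-51 + 10)*(-55) = -159 - 3*(-41)*(-55) = -159 - 6765 = -6924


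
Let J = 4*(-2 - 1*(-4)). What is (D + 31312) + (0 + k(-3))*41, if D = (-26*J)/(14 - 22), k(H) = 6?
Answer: 31584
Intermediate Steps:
J = 8 (J = 4*(-2 + 4) = 4*2 = 8)
D = 26 (D = (-26*8)/(14 - 22) = -208/(-8) = -208*(-⅛) = 26)
(D + 31312) + (0 + k(-3))*41 = (26 + 31312) + (0 + 6)*41 = 31338 + 6*41 = 31338 + 246 = 31584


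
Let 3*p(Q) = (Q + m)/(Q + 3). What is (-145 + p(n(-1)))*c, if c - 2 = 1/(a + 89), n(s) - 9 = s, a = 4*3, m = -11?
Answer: -323988/1111 ≈ -291.62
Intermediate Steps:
a = 12
n(s) = 9 + s
p(Q) = (-11 + Q)/(3*(3 + Q)) (p(Q) = ((Q - 11)/(Q + 3))/3 = ((-11 + Q)/(3 + Q))/3 = (-11 + Q)/(3*(3 + Q)))
c = 203/101 (c = 2 + 1/(12 + 89) = 2 + 1/101 = 203/101 ≈ 2.0099)
(-145 + p(n(-1)))*c = (-145 + (-11 + (9 - 1))/(3*(3 + (9 - 1))))*(203/101) = (-145 + (-11 + 8)/(3*(3 + 8)))*(203/101) = (-145 + (⅓)*(-3)/11)*(203/101) = (-145 + (⅓)*(1/11)*(-3))*(203/101) = (-145 - 1/11)*(203/101) = -1596/11*203/101 = -323988/1111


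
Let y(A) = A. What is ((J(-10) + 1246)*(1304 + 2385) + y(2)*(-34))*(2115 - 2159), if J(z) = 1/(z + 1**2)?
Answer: -1820022380/9 ≈ -2.0222e+8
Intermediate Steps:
J(z) = 1/(1 + z) (J(z) = 1/(z + 1) = 1/(1 + z))
((J(-10) + 1246)*(1304 + 2385) + y(2)*(-34))*(2115 - 2159) = ((1/(1 - 10) + 1246)*(1304 + 2385) + 2*(-34))*(2115 - 2159) = ((1/(-9) + 1246)*3689 - 68)*(-44) = ((-1/9 + 1246)*3689 - 68)*(-44) = ((11213/9)*3689 - 68)*(-44) = (41364757/9 - 68)*(-44) = (41364145/9)*(-44) = -1820022380/9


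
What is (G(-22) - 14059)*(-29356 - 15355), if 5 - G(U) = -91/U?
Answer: 13828173369/22 ≈ 6.2855e+8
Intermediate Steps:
G(U) = 5 + 91/U (G(U) = 5 - (-91)/U = 5 + 91/U)
(G(-22) - 14059)*(-29356 - 15355) = ((5 + 91/(-22)) - 14059)*(-29356 - 15355) = ((5 + 91*(-1/22)) - 14059)*(-44711) = ((5 - 91/22) - 14059)*(-44711) = (19/22 - 14059)*(-44711) = -309279/22*(-44711) = 13828173369/22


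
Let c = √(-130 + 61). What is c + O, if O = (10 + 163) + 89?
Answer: 262 + I*√69 ≈ 262.0 + 8.3066*I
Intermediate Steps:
O = 262 (O = 173 + 89 = 262)
c = I*√69 (c = √(-69) = I*√69 ≈ 8.3066*I)
c + O = I*√69 + 262 = 262 + I*√69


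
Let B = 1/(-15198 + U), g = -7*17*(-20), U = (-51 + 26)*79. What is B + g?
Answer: 40871739/17173 ≈ 2380.0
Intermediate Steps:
U = -1975 (U = -25*79 = -1975)
g = 2380 (g = -119*(-20) = 2380)
B = -1/17173 (B = 1/(-15198 - 1975) = 1/(-17173) = -1/17173 ≈ -5.8231e-5)
B + g = -1/17173 + 2380 = 40871739/17173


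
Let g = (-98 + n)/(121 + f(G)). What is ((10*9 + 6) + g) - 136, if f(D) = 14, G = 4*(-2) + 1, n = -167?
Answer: -1133/27 ≈ -41.963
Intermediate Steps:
G = -7 (G = -8 + 1 = -7)
g = -53/27 (g = (-98 - 167)/(121 + 14) = -265/135 = -265*1/135 = -53/27 ≈ -1.9630)
((10*9 + 6) + g) - 136 = ((10*9 + 6) - 53/27) - 136 = ((90 + 6) - 53/27) - 136 = (96 - 53/27) - 136 = 2539/27 - 136 = -1133/27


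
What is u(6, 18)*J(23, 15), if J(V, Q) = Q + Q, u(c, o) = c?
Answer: 180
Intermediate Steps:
J(V, Q) = 2*Q
u(6, 18)*J(23, 15) = 6*(2*15) = 6*30 = 180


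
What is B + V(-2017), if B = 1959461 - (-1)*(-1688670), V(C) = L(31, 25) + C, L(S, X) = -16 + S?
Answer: 268789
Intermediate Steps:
V(C) = 15 + C (V(C) = (-16 + 31) + C = 15 + C)
B = 270791 (B = 1959461 - 1*1688670 = 1959461 - 1688670 = 270791)
B + V(-2017) = 270791 + (15 - 2017) = 270791 - 2002 = 268789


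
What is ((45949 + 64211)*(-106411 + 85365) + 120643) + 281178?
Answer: -2318025539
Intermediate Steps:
((45949 + 64211)*(-106411 + 85365) + 120643) + 281178 = (110160*(-21046) + 120643) + 281178 = (-2318427360 + 120643) + 281178 = -2318306717 + 281178 = -2318025539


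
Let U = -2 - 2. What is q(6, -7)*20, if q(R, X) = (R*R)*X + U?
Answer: -5120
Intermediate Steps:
U = -4
q(R, X) = -4 + X*R² (q(R, X) = (R*R)*X - 4 = R²*X - 4 = X*R² - 4 = -4 + X*R²)
q(6, -7)*20 = (-4 - 7*6²)*20 = (-4 - 7*36)*20 = (-4 - 252)*20 = -256*20 = -5120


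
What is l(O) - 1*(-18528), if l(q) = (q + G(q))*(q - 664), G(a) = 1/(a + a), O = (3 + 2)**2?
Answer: 127011/50 ≈ 2540.2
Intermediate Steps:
O = 25 (O = 5**2 = 25)
G(a) = 1/(2*a)
l(q) = (-664 + q)*(q + 1/(2*q)) (l(q) = (q + 1/(2*q))*(q - 664) = (q + 1/(2*q))*(-664 + q) = (-664 + q)*(q + 1/(2*q)))
l(O) - 1*(-18528) = (1/2 + 25**2 - 664*25 - 332/25) - 1*(-18528) = (1/2 + 625 - 16600 - 332*1/25) + 18528 = (1/2 + 625 - 16600 - 332/25) + 18528 = -799389/50 + 18528 = 127011/50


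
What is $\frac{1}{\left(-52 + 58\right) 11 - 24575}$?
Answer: $- \frac{1}{24509} \approx -4.0801 \cdot 10^{-5}$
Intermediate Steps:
$\frac{1}{\left(-52 + 58\right) 11 - 24575} = \frac{1}{6 \cdot 11 - 24575} = \frac{1}{66 - 24575} = \frac{1}{-24509} = - \frac{1}{24509}$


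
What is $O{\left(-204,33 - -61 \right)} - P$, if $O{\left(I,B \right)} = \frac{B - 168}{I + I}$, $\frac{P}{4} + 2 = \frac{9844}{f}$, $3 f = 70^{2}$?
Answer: $- \frac{3980003}{249900} \approx -15.926$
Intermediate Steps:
$f = \frac{4900}{3}$ ($f = \frac{70^{2}}{3} = \frac{1}{3} \cdot 4900 = \frac{4900}{3} \approx 1633.3$)
$P = \frac{19732}{1225}$ ($P = -8 + 4 \frac{9844}{\frac{4900}{3}} = -8 + 4 \cdot 9844 \cdot \frac{3}{4900} = -8 + 4 \cdot \frac{7383}{1225} = -8 + \frac{29532}{1225} = \frac{19732}{1225} \approx 16.108$)
$O{\left(I,B \right)} = \frac{-168 + B}{2 I}$
$O{\left(-204,33 - -61 \right)} - P = \frac{-168 + \left(33 - -61\right)}{2 \left(-204\right)} - \frac{19732}{1225} = \frac{1}{2} \left(- \frac{1}{204}\right) \left(-168 + \left(33 + 61\right)\right) - \frac{19732}{1225} = \frac{1}{2} \left(- \frac{1}{204}\right) \left(-168 + 94\right) - \frac{19732}{1225} = \frac{1}{2} \left(- \frac{1}{204}\right) \left(-74\right) - \frac{19732}{1225} = \frac{37}{204} - \frac{19732}{1225} = - \frac{3980003}{249900}$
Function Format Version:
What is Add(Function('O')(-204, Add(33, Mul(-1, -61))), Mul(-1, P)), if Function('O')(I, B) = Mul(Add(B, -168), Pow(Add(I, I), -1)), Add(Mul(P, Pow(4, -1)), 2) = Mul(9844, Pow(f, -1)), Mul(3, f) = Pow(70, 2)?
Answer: Rational(-3980003, 249900) ≈ -15.926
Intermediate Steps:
f = Rational(4900, 3) (f = Mul(Rational(1, 3), Pow(70, 2)) = Mul(Rational(1, 3), 4900) = Rational(4900, 3) ≈ 1633.3)
P = Rational(19732, 1225) (P = Add(-8, Mul(4, Mul(9844, Pow(Rational(4900, 3), -1)))) = Add(-8, Mul(4, Mul(9844, Rational(3, 4900)))) = Add(-8, Mul(4, Rational(7383, 1225))) = Add(-8, Rational(29532, 1225)) = Rational(19732, 1225) ≈ 16.108)
Function('O')(I, B) = Mul(Rational(1, 2), Pow(I, -1), Add(-168, B)) (Function('O')(I, B) = Mul(Add(-168, B), Pow(Mul(2, I), -1)) = Mul(Add(-168, B), Mul(Rational(1, 2), Pow(I, -1))) = Mul(Rational(1, 2), Pow(I, -1), Add(-168, B)))
Add(Function('O')(-204, Add(33, Mul(-1, -61))), Mul(-1, P)) = Add(Mul(Rational(1, 2), Pow(-204, -1), Add(-168, Add(33, Mul(-1, -61)))), Mul(-1, Rational(19732, 1225))) = Add(Mul(Rational(1, 2), Rational(-1, 204), Add(-168, Add(33, 61))), Rational(-19732, 1225)) = Add(Mul(Rational(1, 2), Rational(-1, 204), Add(-168, 94)), Rational(-19732, 1225)) = Add(Mul(Rational(1, 2), Rational(-1, 204), -74), Rational(-19732, 1225)) = Add(Rational(37, 204), Rational(-19732, 1225)) = Rational(-3980003, 249900)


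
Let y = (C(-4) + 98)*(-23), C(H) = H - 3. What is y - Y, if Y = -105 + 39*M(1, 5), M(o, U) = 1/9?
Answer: -5977/3 ≈ -1992.3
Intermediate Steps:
C(H) = -3 + H
M(o, U) = ⅑
Y = -302/3 (Y = -105 + 39*(⅑) = -105 + 13/3 = -302/3 ≈ -100.67)
y = -2093 (y = ((-3 - 4) + 98)*(-23) = (-7 + 98)*(-23) = 91*(-23) = -2093)
y - Y = -2093 - 1*(-302/3) = -2093 + 302/3 = -5977/3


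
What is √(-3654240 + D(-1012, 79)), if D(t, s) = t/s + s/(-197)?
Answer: 5*I*√35403423769167/15563 ≈ 1911.6*I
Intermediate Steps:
D(t, s) = -s/197 + t/s (D(t, s) = t/s + s*(-1/197) = t/s - s/197 = -s/197 + t/s)
√(-3654240 + D(-1012, 79)) = √(-3654240 + (-1/197*79 - 1012/79)) = √(-3654240 + (-79/197 - 1012*1/79)) = √(-3654240 + (-79/197 - 1012/79)) = √(-3654240 - 205605/15563) = √(-56871142725/15563) = 5*I*√35403423769167/15563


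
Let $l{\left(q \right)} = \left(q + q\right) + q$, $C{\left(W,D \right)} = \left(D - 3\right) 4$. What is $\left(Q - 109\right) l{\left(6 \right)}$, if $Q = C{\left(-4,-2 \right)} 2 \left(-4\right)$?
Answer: $918$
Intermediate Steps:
$C{\left(W,D \right)} = -12 + 4 D$ ($C{\left(W,D \right)} = \left(-3 + D\right) 4 = -12 + 4 D$)
$Q = 160$ ($Q = \left(-12 + 4 \left(-2\right)\right) 2 \left(-4\right) = \left(-12 - 8\right) 2 \left(-4\right) = \left(-20\right) 2 \left(-4\right) = \left(-40\right) \left(-4\right) = 160$)
$l{\left(q \right)} = 3 q$ ($l{\left(q \right)} = 2 q + q = 3 q$)
$\left(Q - 109\right) l{\left(6 \right)} = \left(160 - 109\right) 3 \cdot 6 = 51 \cdot 18 = 918$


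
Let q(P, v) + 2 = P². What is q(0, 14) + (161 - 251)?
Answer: -92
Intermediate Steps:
q(P, v) = -2 + P²
q(0, 14) + (161 - 251) = (-2 + 0²) + (161 - 251) = (-2 + 0) - 90 = -2 - 90 = -92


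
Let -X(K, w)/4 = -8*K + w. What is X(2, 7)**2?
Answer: 1296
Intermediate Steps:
X(K, w) = -4*w + 32*K (X(K, w) = -4*(-8*K + w) = -4*(w - 8*K) = -4*w + 32*K)
X(2, 7)**2 = (-4*7 + 32*2)**2 = (-28 + 64)**2 = 36**2 = 1296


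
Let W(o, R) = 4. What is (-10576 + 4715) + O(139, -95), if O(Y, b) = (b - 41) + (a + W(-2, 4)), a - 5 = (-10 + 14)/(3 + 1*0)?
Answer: -17960/3 ≈ -5986.7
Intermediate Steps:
a = 19/3 (a = 5 + (-10 + 14)/(3 + 1*0) = 5 + 4/(3 + 0) = 5 + 4/3 = 19/3 ≈ 6.3333)
O(Y, b) = -92/3 + b (O(Y, b) = (b - 41) + (19/3 + 4) = (-41 + b) + 31/3 = -92/3 + b)
(-10576 + 4715) + O(139, -95) = (-10576 + 4715) + (-92/3 - 95) = -5861 - 377/3 = -17960/3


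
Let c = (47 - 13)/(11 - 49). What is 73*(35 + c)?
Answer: 47304/19 ≈ 2489.7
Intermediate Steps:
c = -17/19 (c = 34/(-38) = 34*(-1/38) = -17/19 ≈ -0.89474)
73*(35 + c) = 73*(35 - 17/19) = 73*(648/19) = 47304/19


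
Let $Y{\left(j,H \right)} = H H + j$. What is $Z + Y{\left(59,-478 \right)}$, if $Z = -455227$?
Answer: $-226684$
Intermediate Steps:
$Y{\left(j,H \right)} = j + H^{2}$ ($Y{\left(j,H \right)} = H^{2} + j = j + H^{2}$)
$Z + Y{\left(59,-478 \right)} = -455227 + \left(59 + \left(-478\right)^{2}\right) = -455227 + \left(59 + 228484\right) = -455227 + 228543 = -226684$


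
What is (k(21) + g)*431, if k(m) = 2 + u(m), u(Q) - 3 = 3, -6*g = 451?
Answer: -173693/6 ≈ -28949.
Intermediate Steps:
g = -451/6 (g = -1/6*451 = -451/6 ≈ -75.167)
u(Q) = 6 (u(Q) = 3 + 3 = 6)
k(m) = 8 (k(m) = 2 + 6 = 8)
(k(21) + g)*431 = (8 - 451/6)*431 = -403/6*431 = -173693/6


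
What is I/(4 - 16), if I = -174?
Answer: 29/2 ≈ 14.500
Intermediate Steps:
I/(4 - 16) = -174/(4 - 16) = -174/(-12) = -1/12*(-174) = 29/2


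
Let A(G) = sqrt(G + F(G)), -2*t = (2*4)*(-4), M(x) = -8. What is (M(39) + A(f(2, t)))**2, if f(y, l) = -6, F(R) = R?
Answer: 52 - 32*I*sqrt(3) ≈ 52.0 - 55.426*I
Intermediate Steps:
t = 16 (t = -2*4*(-4)/2 = -4*(-4) = -1/2*(-32) = 16)
A(G) = sqrt(2)*sqrt(G) (A(G) = sqrt(G + G) = sqrt(2*G) = sqrt(2)*sqrt(G))
(M(39) + A(f(2, t)))**2 = (-8 + sqrt(2)*sqrt(-6))**2 = (-8 + sqrt(2)*(I*sqrt(6)))**2 = (-8 + 2*I*sqrt(3))**2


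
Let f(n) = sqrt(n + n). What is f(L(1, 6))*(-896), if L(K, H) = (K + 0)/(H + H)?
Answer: -448*sqrt(6)/3 ≈ -365.79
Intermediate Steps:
L(K, H) = K/(2*H) (L(K, H) = K/((2*H)) = K*(1/(2*H)) = K/(2*H))
f(n) = sqrt(2)*sqrt(n) (f(n) = sqrt(2*n) = sqrt(2)*sqrt(n))
f(L(1, 6))*(-896) = (sqrt(2)*sqrt((1/2)*1/6))*(-896) = (sqrt(2)*sqrt((1/2)*1*(1/6)))*(-896) = (sqrt(2)*sqrt(1/12))*(-896) = (sqrt(2)*(sqrt(3)/6))*(-896) = (sqrt(6)/6)*(-896) = -448*sqrt(6)/3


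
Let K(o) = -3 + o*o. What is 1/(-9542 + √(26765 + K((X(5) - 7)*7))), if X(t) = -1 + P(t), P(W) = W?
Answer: -9542/91022561 - √27203/91022561 ≈ -0.00010664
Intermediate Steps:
X(t) = -1 + t
K(o) = -3 + o²
1/(-9542 + √(26765 + K((X(5) - 7)*7))) = 1/(-9542 + √(26765 + (-3 + (((-1 + 5) - 7)*7)²))) = 1/(-9542 + √(26765 + (-3 + ((4 - 7)*7)²))) = 1/(-9542 + √(26765 + (-3 + (-3*7)²))) = 1/(-9542 + √(26765 + (-3 + (-21)²))) = 1/(-9542 + √(26765 + (-3 + 441))) = 1/(-9542 + √(26765 + 438)) = 1/(-9542 + √27203)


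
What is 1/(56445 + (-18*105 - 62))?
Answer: 1/54493 ≈ 1.8351e-5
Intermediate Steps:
1/(56445 + (-18*105 - 62)) = 1/(56445 + (-1890 - 62)) = 1/(56445 - 1952) = 1/54493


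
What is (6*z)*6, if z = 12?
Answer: 432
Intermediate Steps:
(6*z)*6 = (6*12)*6 = 72*6 = 432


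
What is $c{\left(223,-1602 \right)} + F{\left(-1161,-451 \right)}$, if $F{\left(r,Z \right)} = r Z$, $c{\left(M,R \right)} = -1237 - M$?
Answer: $522151$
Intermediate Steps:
$F{\left(r,Z \right)} = Z r$
$c{\left(223,-1602 \right)} + F{\left(-1161,-451 \right)} = \left(-1237 - 223\right) - -523611 = \left(-1237 - 223\right) + 523611 = -1460 + 523611 = 522151$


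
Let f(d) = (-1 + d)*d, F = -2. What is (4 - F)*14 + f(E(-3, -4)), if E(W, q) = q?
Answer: 104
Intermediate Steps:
f(d) = d*(-1 + d)
(4 - F)*14 + f(E(-3, -4)) = (4 - 1*(-2))*14 - 4*(-1 - 4) = (4 + 2)*14 - 4*(-5) = 6*14 + 20 = 84 + 20 = 104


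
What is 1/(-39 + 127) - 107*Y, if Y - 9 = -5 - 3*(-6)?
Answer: -207151/88 ≈ -2354.0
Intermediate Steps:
Y = 22 (Y = 9 + (-5 - 3*(-6)) = 9 + (-5 + 18) = 9 + 13 = 22)
1/(-39 + 127) - 107*Y = 1/(-39 + 127) - 107*22 = 1/88 - 2354 = -207151/88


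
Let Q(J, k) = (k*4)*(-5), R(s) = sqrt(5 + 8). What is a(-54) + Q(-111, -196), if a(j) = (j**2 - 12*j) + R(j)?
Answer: 7484 + sqrt(13) ≈ 7487.6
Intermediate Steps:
R(s) = sqrt(13)
Q(J, k) = -20*k (Q(J, k) = (4*k)*(-5) = -20*k)
a(j) = sqrt(13) + j**2 - 12*j (a(j) = (j**2 - 12*j) + sqrt(13) = sqrt(13) + j**2 - 12*j)
a(-54) + Q(-111, -196) = (sqrt(13) + (-54)**2 - 12*(-54)) - 20*(-196) = (sqrt(13) + 2916 + 648) + 3920 = (3564 + sqrt(13)) + 3920 = 7484 + sqrt(13)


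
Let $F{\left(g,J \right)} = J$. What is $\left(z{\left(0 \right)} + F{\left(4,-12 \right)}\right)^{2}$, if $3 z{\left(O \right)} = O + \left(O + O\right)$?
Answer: $144$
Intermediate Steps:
$z{\left(O \right)} = O$ ($z{\left(O \right)} = \frac{O + \left(O + O\right)}{3} = \frac{O + 2 O}{3} = \frac{3 O}{3} = O$)
$\left(z{\left(0 \right)} + F{\left(4,-12 \right)}\right)^{2} = \left(0 - 12\right)^{2} = \left(-12\right)^{2} = 144$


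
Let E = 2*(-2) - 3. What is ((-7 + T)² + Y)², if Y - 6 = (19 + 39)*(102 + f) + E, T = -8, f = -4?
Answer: 34904464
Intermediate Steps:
E = -7 (E = -4 - 3 = -7)
Y = 5683 (Y = 6 + ((19 + 39)*(102 - 4) - 7) = 6 + (58*98 - 7) = 6 + (5684 - 7) = 6 + 5677 = 5683)
((-7 + T)² + Y)² = ((-7 - 8)² + 5683)² = ((-15)² + 5683)² = (225 + 5683)² = 5908² = 34904464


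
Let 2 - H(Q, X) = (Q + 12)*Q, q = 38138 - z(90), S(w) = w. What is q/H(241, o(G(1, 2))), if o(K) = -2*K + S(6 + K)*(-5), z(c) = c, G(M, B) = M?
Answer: -38048/60971 ≈ -0.62403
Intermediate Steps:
q = 38048 (q = 38138 - 1*90 = 38138 - 90 = 38048)
o(K) = -30 - 7*K (o(K) = -2*K + (6 + K)*(-5) = -2*K + (-30 - 5*K) = -30 - 7*K)
H(Q, X) = 2 - Q*(12 + Q) (H(Q, X) = 2 - (Q + 12)*Q = 2 - (12 + Q)*Q = 2 - Q*(12 + Q))
q/H(241, o(G(1, 2))) = 38048/(2 - 1*241**2 - 12*241) = 38048/(2 - 1*58081 - 2892) = 38048/(2 - 58081 - 2892) = 38048/(-60971) = 38048*(-1/60971) = -38048/60971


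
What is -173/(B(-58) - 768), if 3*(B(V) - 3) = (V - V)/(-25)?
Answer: 173/765 ≈ 0.22614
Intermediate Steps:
B(V) = 3 (B(V) = 3 + ((V - V)/(-25))/3 = 3 + (0*(-1/25))/3 = 3 + (⅓)*0 = 3 + 0 = 3)
-173/(B(-58) - 768) = -173/(3 - 768) = -173/(-765) = -1/765*(-173) = 173/765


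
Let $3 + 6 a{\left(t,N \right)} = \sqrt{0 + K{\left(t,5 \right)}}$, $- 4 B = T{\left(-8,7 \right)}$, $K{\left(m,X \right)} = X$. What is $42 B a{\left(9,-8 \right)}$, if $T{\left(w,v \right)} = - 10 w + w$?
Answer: $378 - 126 \sqrt{5} \approx 96.255$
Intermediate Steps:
$T{\left(w,v \right)} = - 9 w$
$B = -18$ ($B = - \frac{\left(-9\right) \left(-8\right)}{4} = \left(- \frac{1}{4}\right) 72 = -18$)
$a{\left(t,N \right)} = - \frac{1}{2} + \frac{\sqrt{5}}{6}$ ($a{\left(t,N \right)} = - \frac{1}{2} + \frac{\sqrt{0 + 5}}{6} = - \frac{1}{2} + \frac{\sqrt{5}}{6}$)
$42 B a{\left(9,-8 \right)} = 42 \left(-18\right) \left(- \frac{1}{2} + \frac{\sqrt{5}}{6}\right) = - 756 \left(- \frac{1}{2} + \frac{\sqrt{5}}{6}\right) = 378 - 126 \sqrt{5}$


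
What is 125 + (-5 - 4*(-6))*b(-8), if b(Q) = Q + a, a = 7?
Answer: 106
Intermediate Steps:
b(Q) = 7 + Q (b(Q) = Q + 7 = 7 + Q)
125 + (-5 - 4*(-6))*b(-8) = 125 + (-5 - 4*(-6))*(7 - 8) = 125 + (-5 + 24)*(-1) = 125 + 19*(-1) = 125 - 19 = 106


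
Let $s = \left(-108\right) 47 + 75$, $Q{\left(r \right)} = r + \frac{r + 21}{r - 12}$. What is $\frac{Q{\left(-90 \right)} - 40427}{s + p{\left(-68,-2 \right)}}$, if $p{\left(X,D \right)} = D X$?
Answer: $\frac{275511}{33082} \approx 8.3281$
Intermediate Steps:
$Q{\left(r \right)} = r + \frac{21 + r}{-12 + r}$
$s = -5001$ ($s = -5076 + 75 = -5001$)
$\frac{Q{\left(-90 \right)} - 40427}{s + p{\left(-68,-2 \right)}} = \frac{\frac{21 + \left(-90\right)^{2} - -990}{-12 - 90} - 40427}{-5001 - -136} = \frac{\frac{21 + 8100 + 990}{-102} - 40427}{-5001 + 136} = \frac{\left(- \frac{1}{102}\right) 9111 - 40427}{-4865} = \left(- \frac{3037}{34} - 40427\right) \left(- \frac{1}{4865}\right) = \left(- \frac{1377555}{34}\right) \left(- \frac{1}{4865}\right) = \frac{275511}{33082}$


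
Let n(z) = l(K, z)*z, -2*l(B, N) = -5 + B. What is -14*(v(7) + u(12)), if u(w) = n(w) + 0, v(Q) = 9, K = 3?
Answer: -294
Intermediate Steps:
l(B, N) = 5/2 - B/2 (l(B, N) = -(-5 + B)/2 = 5/2 - B/2)
n(z) = z (n(z) = (5/2 - ½*3)*z = (5/2 - 3/2)*z = 1*z = z)
u(w) = w (u(w) = w + 0 = w)
-14*(v(7) + u(12)) = -14*(9 + 12) = -14*21 = -294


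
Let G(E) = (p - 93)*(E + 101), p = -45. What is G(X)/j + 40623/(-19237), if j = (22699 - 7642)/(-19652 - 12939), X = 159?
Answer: 7498154794483/96550503 ≈ 77661.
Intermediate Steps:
j = -15057/32591 (j = 15057/(-32591) = 15057*(-1/32591) = -15057/32591 ≈ -0.46200)
G(E) = -13938 - 138*E (G(E) = (-45 - 93)*(E + 101) = -138*(101 + E) = -13938 - 138*E)
G(X)/j + 40623/(-19237) = (-13938 - 138*159)/(-15057/32591) + 40623/(-19237) = (-13938 - 21942)*(-32591/15057) + 40623*(-1/19237) = -35880*(-32591/15057) - 40623/19237 = 389788360/5019 - 40623/19237 = 7498154794483/96550503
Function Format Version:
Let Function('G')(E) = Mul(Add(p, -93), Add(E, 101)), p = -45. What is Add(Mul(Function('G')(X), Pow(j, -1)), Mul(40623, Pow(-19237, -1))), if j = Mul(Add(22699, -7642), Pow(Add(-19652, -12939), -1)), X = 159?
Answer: Rational(7498154794483, 96550503) ≈ 77661.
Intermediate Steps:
j = Rational(-15057, 32591) (j = Mul(15057, Pow(-32591, -1)) = Mul(15057, Rational(-1, 32591)) = Rational(-15057, 32591) ≈ -0.46200)
Function('G')(E) = Add(-13938, Mul(-138, E)) (Function('G')(E) = Mul(Add(-45, -93), Add(E, 101)) = Mul(-138, Add(101, E)) = Add(-13938, Mul(-138, E)))
Add(Mul(Function('G')(X), Pow(j, -1)), Mul(40623, Pow(-19237, -1))) = Add(Mul(Add(-13938, Mul(-138, 159)), Pow(Rational(-15057, 32591), -1)), Mul(40623, Pow(-19237, -1))) = Add(Mul(Add(-13938, -21942), Rational(-32591, 15057)), Mul(40623, Rational(-1, 19237))) = Add(Mul(-35880, Rational(-32591, 15057)), Rational(-40623, 19237)) = Add(Rational(389788360, 5019), Rational(-40623, 19237)) = Rational(7498154794483, 96550503)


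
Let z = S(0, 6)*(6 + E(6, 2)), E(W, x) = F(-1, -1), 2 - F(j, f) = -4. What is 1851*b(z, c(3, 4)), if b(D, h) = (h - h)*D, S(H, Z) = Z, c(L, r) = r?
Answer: 0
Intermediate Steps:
F(j, f) = 6 (F(j, f) = 2 - 1*(-4) = 2 + 4 = 6)
E(W, x) = 6
z = 72 (z = 6*(6 + 6) = 6*12 = 72)
b(D, h) = 0 (b(D, h) = 0*D = 0)
1851*b(z, c(3, 4)) = 1851*0 = 0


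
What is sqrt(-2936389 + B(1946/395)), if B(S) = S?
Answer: I*sqrt(458149325055)/395 ≈ 1713.6*I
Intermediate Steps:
sqrt(-2936389 + B(1946/395)) = sqrt(-2936389 + 1946/395) = sqrt(-1159871709/395) = I*sqrt(458149325055)/395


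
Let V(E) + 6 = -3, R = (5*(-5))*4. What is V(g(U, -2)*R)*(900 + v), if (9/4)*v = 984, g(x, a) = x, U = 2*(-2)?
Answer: -12036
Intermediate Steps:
R = -100 (R = -25*4 = -100)
U = -4
V(E) = -9 (V(E) = -6 - 3 = -9)
v = 1312/3 (v = (4/9)*984 = 1312/3 ≈ 437.33)
V(g(U, -2)*R)*(900 + v) = -9*(900 + 1312/3) = -9*4012/3 = -12036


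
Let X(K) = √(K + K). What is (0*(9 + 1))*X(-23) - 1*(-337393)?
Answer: 337393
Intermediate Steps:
X(K) = √2*√K (X(K) = √(2*K) = √2*√K)
(0*(9 + 1))*X(-23) - 1*(-337393) = (0*(9 + 1))*(√2*√(-23)) - 1*(-337393) = (0*10)*(√2*(I*√23)) + 337393 = 0*(I*√46) + 337393 = 0 + 337393 = 337393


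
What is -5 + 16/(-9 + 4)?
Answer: -41/5 ≈ -8.2000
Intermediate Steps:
-5 + 16/(-9 + 4) = -5 + 16/(-5) = -5 - ⅕*16 = -5 - 16/5 = -41/5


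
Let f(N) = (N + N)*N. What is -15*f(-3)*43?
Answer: -11610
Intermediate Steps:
f(N) = 2*N² (f(N) = (2*N)*N = 2*N²)
-15*f(-3)*43 = -15*(2*(-3)²)*43 = -15*(2*9)*43 = -15*18*43 = -270*43 = -1*11610 = -11610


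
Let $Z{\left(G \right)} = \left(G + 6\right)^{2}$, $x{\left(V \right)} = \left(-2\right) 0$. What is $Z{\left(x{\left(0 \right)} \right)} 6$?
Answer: $216$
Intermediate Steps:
$x{\left(V \right)} = 0$
$Z{\left(G \right)} = \left(6 + G\right)^{2}$
$Z{\left(x{\left(0 \right)} \right)} 6 = \left(6 + 0\right)^{2} \cdot 6 = 6^{2} \cdot 6 = 36 \cdot 6 = 216$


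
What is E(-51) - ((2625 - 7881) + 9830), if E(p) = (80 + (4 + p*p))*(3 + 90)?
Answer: 245131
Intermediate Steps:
E(p) = 7812 + 93*p² (E(p) = (80 + (4 + p²))*93 = (84 + p²)*93 = 7812 + 93*p²)
E(-51) - ((2625 - 7881) + 9830) = (7812 + 93*(-51)²) - ((2625 - 7881) + 9830) = (7812 + 93*2601) - (-5256 + 9830) = (7812 + 241893) - 1*4574 = 249705 - 4574 = 245131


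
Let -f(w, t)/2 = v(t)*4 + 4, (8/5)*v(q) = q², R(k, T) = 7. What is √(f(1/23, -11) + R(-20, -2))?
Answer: I*√606 ≈ 24.617*I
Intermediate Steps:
v(q) = 5*q²/8
f(w, t) = -8 - 5*t² (f(w, t) = -2*((5*t²/8)*4 + 4) = -2*(5*t²/2 + 4) = -2*(4 + 5*t²/2) = -8 - 5*t²)
√(f(1/23, -11) + R(-20, -2)) = √((-8 - 5*(-11)²) + 7) = √((-8 - 5*121) + 7) = √((-8 - 605) + 7) = √(-613 + 7) = √(-606) = I*√606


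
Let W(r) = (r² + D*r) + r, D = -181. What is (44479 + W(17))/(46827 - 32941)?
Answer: 20854/6943 ≈ 3.0036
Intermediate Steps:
W(r) = r² - 180*r (W(r) = (r² - 181*r) + r = r² - 180*r)
(44479 + W(17))/(46827 - 32941) = (44479 + 17*(-180 + 17))/(46827 - 32941) = (44479 + 17*(-163))/13886 = (44479 - 2771)*(1/13886) = 41708*(1/13886) = 20854/6943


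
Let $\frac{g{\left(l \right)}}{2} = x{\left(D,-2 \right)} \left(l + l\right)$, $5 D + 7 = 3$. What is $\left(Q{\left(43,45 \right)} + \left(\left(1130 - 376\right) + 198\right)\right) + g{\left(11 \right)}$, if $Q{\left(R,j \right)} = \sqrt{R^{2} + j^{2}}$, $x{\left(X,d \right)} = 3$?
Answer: $1084 + \sqrt{3874} \approx 1146.2$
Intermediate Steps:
$D = - \frac{4}{5}$ ($D = - \frac{7}{5} + \frac{1}{5} \cdot 3 = - \frac{7}{5} + \frac{3}{5} = - \frac{4}{5} \approx -0.8$)
$g{\left(l \right)} = 12 l$ ($g{\left(l \right)} = 2 \cdot 3 \left(l + l\right) = 2 \cdot 3 \cdot 2 l = 2 \cdot 6 l = 12 l$)
$\left(Q{\left(43,45 \right)} + \left(\left(1130 - 376\right) + 198\right)\right) + g{\left(11 \right)} = \left(\sqrt{43^{2} + 45^{2}} + \left(\left(1130 - 376\right) + 198\right)\right) + 12 \cdot 11 = \left(\sqrt{1849 + 2025} + \left(754 + 198\right)\right) + 132 = \left(\sqrt{3874} + 952\right) + 132 = \left(952 + \sqrt{3874}\right) + 132 = 1084 + \sqrt{3874}$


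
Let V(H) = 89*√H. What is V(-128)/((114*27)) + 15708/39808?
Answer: 3927/9952 + 356*I*√2/1539 ≈ 0.39459 + 0.32713*I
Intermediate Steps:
V(-128)/((114*27)) + 15708/39808 = (89*√(-128))/((114*27)) + 15708/39808 = (89*(8*I*√2))/3078 + 15708*(1/39808) = (712*I*√2)*(1/3078) + 3927/9952 = 356*I*√2/1539 + 3927/9952 = 3927/9952 + 356*I*√2/1539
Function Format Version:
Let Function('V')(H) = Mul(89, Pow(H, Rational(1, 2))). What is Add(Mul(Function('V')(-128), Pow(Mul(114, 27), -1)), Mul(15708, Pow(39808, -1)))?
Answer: Add(Rational(3927, 9952), Mul(Rational(356, 1539), I, Pow(2, Rational(1, 2)))) ≈ Add(0.39459, Mul(0.32713, I))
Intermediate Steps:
Add(Mul(Function('V')(-128), Pow(Mul(114, 27), -1)), Mul(15708, Pow(39808, -1))) = Add(Mul(Mul(89, Pow(-128, Rational(1, 2))), Pow(Mul(114, 27), -1)), Mul(15708, Pow(39808, -1))) = Add(Mul(Mul(89, Mul(8, I, Pow(2, Rational(1, 2)))), Pow(3078, -1)), Mul(15708, Rational(1, 39808))) = Add(Mul(Mul(712, I, Pow(2, Rational(1, 2))), Rational(1, 3078)), Rational(3927, 9952)) = Add(Mul(Rational(356, 1539), I, Pow(2, Rational(1, 2))), Rational(3927, 9952)) = Add(Rational(3927, 9952), Mul(Rational(356, 1539), I, Pow(2, Rational(1, 2))))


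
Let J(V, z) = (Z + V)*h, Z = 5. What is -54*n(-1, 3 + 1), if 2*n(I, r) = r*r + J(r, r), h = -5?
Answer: 783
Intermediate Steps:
J(V, z) = -25 - 5*V (J(V, z) = (5 + V)*(-5) = -25 - 5*V)
n(I, r) = -25/2 + r²/2 - 5*r/2 (n(I, r) = (r*r + (-25 - 5*r))/2 = (r² + (-25 - 5*r))/2 = (-25 + r² - 5*r)/2 = -25/2 + r²/2 - 5*r/2)
-54*n(-1, 3 + 1) = -54*(-25/2 + (3 + 1)²/2 - 5*(3 + 1)/2) = -54*(-25/2 + (½)*4² - 5/2*4) = -54*(-25/2 + (½)*16 - 10) = -54*(-25/2 + 8 - 10) = -54*(-29/2) = 783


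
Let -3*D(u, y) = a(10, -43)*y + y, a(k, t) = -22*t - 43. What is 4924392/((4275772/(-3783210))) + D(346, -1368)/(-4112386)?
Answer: -9576723774235523556/2197953113999 ≈ -4.3571e+6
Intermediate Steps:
a(k, t) = -43 - 22*t
D(u, y) = -904*y/3 (D(u, y) = -((-43 - 22*(-43))*y + y)/3 = -((-43 + 946)*y + y)/3 = -(903*y + y)/3 = -904*y/3)
4924392/((4275772/(-3783210))) + D(346, -1368)/(-4112386) = 4924392/((4275772/(-3783210))) - 904/3*(-1368)/(-4112386) = 4924392/((4275772*(-1/3783210))) + 412224*(-1/4112386) = 4924392/(-2137886/1891605) - 206112/2056193 = 4924392*(-1891605/2137886) - 206112/2056193 = -4657502264580/1068943 - 206112/2056193 = -9576723774235523556/2197953113999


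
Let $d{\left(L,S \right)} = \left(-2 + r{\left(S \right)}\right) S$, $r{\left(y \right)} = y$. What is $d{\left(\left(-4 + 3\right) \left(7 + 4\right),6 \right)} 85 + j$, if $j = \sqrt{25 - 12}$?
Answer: $2040 + \sqrt{13} \approx 2043.6$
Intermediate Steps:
$d{\left(L,S \right)} = S \left(-2 + S\right)$ ($d{\left(L,S \right)} = \left(-2 + S\right) S = S \left(-2 + S\right)$)
$j = \sqrt{13}$ ($j = \sqrt{25 - 12} = \sqrt{13} \approx 3.6056$)
$d{\left(\left(-4 + 3\right) \left(7 + 4\right),6 \right)} 85 + j = 6 \left(-2 + 6\right) 85 + \sqrt{13} = 6 \cdot 4 \cdot 85 + \sqrt{13} = 24 \cdot 85 + \sqrt{13} = 2040 + \sqrt{13}$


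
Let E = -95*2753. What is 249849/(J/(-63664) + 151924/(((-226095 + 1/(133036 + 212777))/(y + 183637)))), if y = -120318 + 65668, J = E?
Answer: -36578415936210727536/12688435131123145789 ≈ -2.8828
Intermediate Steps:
E = -261535
J = -261535
y = -54650
249849/(J/(-63664) + 151924/(((-226095 + 1/(133036 + 212777))/(y + 183637)))) = 249849/(-261535/(-63664) + 151924/(((-226095 + 1/(133036 + 212777))/(-54650 + 183637)))) = 249849/(-261535*(-1/63664) + 151924/(((-226095 + 1/345813)/128987))) = 249849/(261535/63664 + 151924/(((-226095 + 1/345813)*(1/128987)))) = 249849/(261535/63664 + 151924/((-78186590234/345813*1/128987))) = 249849/(261535/63664 + 151924/(-78186590234/44605381431)) = 249849/(261535/63664 + 151924*(-44605381431/78186590234)) = 249849/(261535/63664 - 3388313984261622/39093295117) = 249849/(-215703397229093478413/2488835540328688) = 249849*(-2488835540328688/215703397229093478413) = -36578415936210727536/12688435131123145789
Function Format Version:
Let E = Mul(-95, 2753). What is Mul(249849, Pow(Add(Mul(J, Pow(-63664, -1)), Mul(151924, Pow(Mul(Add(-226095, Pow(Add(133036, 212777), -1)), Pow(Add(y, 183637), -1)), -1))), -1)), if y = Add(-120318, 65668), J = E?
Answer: Rational(-36578415936210727536, 12688435131123145789) ≈ -2.8828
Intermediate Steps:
E = -261535
J = -261535
y = -54650
Mul(249849, Pow(Add(Mul(J, Pow(-63664, -1)), Mul(151924, Pow(Mul(Add(-226095, Pow(Add(133036, 212777), -1)), Pow(Add(y, 183637), -1)), -1))), -1)) = Mul(249849, Pow(Add(Mul(-261535, Pow(-63664, -1)), Mul(151924, Pow(Mul(Add(-226095, Pow(Add(133036, 212777), -1)), Pow(Add(-54650, 183637), -1)), -1))), -1)) = Mul(249849, Pow(Add(Mul(-261535, Rational(-1, 63664)), Mul(151924, Pow(Mul(Add(-226095, Pow(345813, -1)), Pow(128987, -1)), -1))), -1)) = Mul(249849, Pow(Add(Rational(261535, 63664), Mul(151924, Pow(Mul(Add(-226095, Rational(1, 345813)), Rational(1, 128987)), -1))), -1)) = Mul(249849, Pow(Add(Rational(261535, 63664), Mul(151924, Pow(Mul(Rational(-78186590234, 345813), Rational(1, 128987)), -1))), -1)) = Mul(249849, Pow(Add(Rational(261535, 63664), Mul(151924, Pow(Rational(-78186590234, 44605381431), -1))), -1)) = Mul(249849, Pow(Add(Rational(261535, 63664), Mul(151924, Rational(-44605381431, 78186590234))), -1)) = Mul(249849, Pow(Add(Rational(261535, 63664), Rational(-3388313984261622, 39093295117)), -1)) = Mul(249849, Pow(Rational(-215703397229093478413, 2488835540328688), -1)) = Mul(249849, Rational(-2488835540328688, 215703397229093478413)) = Rational(-36578415936210727536, 12688435131123145789)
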